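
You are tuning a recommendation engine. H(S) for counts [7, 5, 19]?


Probabilities: [7/31, 5/31, 19/31] ≈ [0.2258, 0.1613, 0.6129]
H = -((7/31)·log₂(7/31) + (5/31)·log₂(5/31) + (19/31)·log₂(19/31))
  = 1.3422 bits

1.3422 bits


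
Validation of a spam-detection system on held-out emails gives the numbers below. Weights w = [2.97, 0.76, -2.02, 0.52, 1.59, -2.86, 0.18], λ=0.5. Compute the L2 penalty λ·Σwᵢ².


‖w‖₂² = (2.97)² + (0.76)² + (-2.02)² + (0.52)² + (1.59)² + (-2.86)² + (0.18)²
     = 8.8209 + 0.5776 + 4.0804 + 0.2704 + 2.5281 + 8.1796 + 0.0324
     = 24.4894
λ·‖w‖₂² = 0.5·24.4894 = 12.2447

12.2447


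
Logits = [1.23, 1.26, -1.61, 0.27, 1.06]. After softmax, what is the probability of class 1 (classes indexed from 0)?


Exponentials: e^1.23=3.4212, e^1.26=3.5254, e^-1.61=0.1999, e^0.27=1.31, e^1.06=2.8864
Sum = 11.3429
Softmax = [0.3016, 0.3108, 0.0176, 0.1155, 0.2545]
p[1] = 3.5254/11.3429 = 0.3108

0.3108


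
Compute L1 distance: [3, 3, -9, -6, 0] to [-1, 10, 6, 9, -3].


d = |3+ 1| + |3-10| + |-9-6| + |-6-9| + |0+ 3|
  = 4 + 7 + 15 + 15 + 3
  = 44

44


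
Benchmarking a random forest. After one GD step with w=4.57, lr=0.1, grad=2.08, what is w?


w_new = w - α·∇
= 4.57 - 0.1·2.08
= 4.57 - 0.208
= 4.362

4.362


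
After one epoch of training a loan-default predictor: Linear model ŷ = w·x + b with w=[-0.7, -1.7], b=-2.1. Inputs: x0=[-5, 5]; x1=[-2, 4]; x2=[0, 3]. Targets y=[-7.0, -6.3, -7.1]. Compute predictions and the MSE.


ŷ0 = (-0.7)·(-5) + (-1.7)·(5) - 2.1 = -7.1
ŷ1 = (-0.7)·(-2) + (-1.7)·(4) - 2.1 = -7.5
ŷ2 = (-0.7)·(0) + (-1.7)·(3) - 2.1 = -7.2
errors² = [0.01, 1.44, 0.01]
MSE = 1.4600/3 = 0.4867

0.4867


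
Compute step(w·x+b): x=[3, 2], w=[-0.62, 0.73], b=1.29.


z = (3)·(-0.62) + (2)·(0.73) + 1.29
  = 0.89
step(z) = 1 (z≥0)

1


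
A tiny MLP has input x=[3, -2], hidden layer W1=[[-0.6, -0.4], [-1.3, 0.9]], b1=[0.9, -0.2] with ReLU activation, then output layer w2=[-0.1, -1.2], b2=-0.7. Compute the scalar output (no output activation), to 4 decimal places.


z1[0] = (-0.6)·(3) + (-0.4)·(-2) + 0.9 = -0.1
z1[1] = (-1.3)·(3) + (0.9)·(-2) - 0.2 = -5.9
h = ReLU(z1) = [0.0, 0.0]
output = (-0.1)·(0.0) + (-1.2)·(0.0) - 0.7 = -0.7

-0.7


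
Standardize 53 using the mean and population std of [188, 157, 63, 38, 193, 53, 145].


μ = 119.5714, σ = 61.4209
z = (53 - 119.5714)/61.4209 = -1.0839

-1.0839


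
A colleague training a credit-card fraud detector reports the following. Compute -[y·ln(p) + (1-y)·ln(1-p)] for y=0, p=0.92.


BCE = -[y·ln(p) + (1-y)·ln(1-p)]
= -0 - 1·ln(1-0.92)
= -ln(0.08) = 2.5257

2.5257


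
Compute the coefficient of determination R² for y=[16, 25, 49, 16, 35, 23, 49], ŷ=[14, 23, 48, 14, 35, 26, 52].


ȳ = 30.4286
SS_res = Σ(y-ŷ)² = 31
SS_tot = Σ(y-ȳ)² = 1211.71
R² = 1 - SS_res/SS_tot = 1 - 0.0256 = 0.9744

0.9744


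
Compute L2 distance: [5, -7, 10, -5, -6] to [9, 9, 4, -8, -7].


d = √((5-9)² + (-7-9)² + (10-4)² + (-5+ 8)² + (-6+ 7)²)
  = √(16 + 256 + 36 + 9 + 1)
  = √318 = 17.8326

17.8326


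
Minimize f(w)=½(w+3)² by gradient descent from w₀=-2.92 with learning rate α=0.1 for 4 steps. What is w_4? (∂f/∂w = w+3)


step 1: grad = -2.92+3 = 0.08; w = -2.92 - 0.1·(0.08) = -2.928
step 2: grad = -2.928+3 = 0.072; w = -2.928 - 0.1·(0.072) = -2.9352
step 3: grad = -2.9352+3 = 0.0648; w = -2.9352 - 0.1·(0.0648) = -2.94168
step 4: grad = -2.94168+3 = 0.05832; w = -2.94168 - 0.1·(0.05832) = -2.947512

-2.947512


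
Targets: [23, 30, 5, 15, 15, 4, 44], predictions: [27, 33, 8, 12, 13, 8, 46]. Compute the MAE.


Absolute errors: |23-27|=4, |30-33|=3, |5-8|=3, |15-12|=3, |15-13|=2, |4-8|=4, |44-46|=2
Sum = 21
MAE = 21/7 = 3

3


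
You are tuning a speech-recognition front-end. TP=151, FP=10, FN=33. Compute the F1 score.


Precision = 151/161 = 0.9379
Recall = 151/184 = 0.8207
F1 = 2·P·R/(P+R) = 2·TP/(2·TP+FP+FN) = 302/(302+10+33) = 302/345 = 0.8754

0.8754


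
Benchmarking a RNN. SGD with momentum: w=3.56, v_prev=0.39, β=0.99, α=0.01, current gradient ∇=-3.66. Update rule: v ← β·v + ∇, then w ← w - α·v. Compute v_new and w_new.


v_new = 0.99·0.39 - 3.66 = 0.3861 - 3.66 = -3.2739
w_new = 3.56 - 0.01·-3.2739 = 3.56 + 0.032739 = 3.592739

v_new=-3.2739, w_new=3.592739


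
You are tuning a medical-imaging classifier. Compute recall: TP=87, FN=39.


Recall = TP/(TP+FN)
= 87/(87+39)
= 87/126 = 69.05%

69.05%


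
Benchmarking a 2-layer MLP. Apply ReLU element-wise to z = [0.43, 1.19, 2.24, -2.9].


ReLU(0.43) = max(0, 0.43) = 0.43
ReLU(1.19) = max(0, 1.19) = 1.19
ReLU(2.24) = max(0, 2.24) = 2.24
ReLU(-2.9) = max(0, -2.9) = 0.0
result = [0.43, 1.19, 2.24, 0.0]

[0.43, 1.19, 2.24, 0.0]


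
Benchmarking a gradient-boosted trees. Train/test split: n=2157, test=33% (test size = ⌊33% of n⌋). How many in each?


Test = ⌊2157·33/100⌋ = 711
Train = 2157 - 711 = 1446

Train: 1446, Test: 711


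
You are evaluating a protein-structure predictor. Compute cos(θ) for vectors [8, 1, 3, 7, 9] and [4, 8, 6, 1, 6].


A·B = 8·4 + 1·8 + 3·6 + 7·1 + 9·6 = 119
‖A‖ = √204 = 14.2829, ‖B‖ = √153 = 12.3693
cos = 119/(√204·√153) = 119/√31212 = 0.6736

0.6736


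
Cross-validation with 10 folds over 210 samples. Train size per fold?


Fold size = 210/10 = 21
Training per fold = 210 - 21 = 189

189


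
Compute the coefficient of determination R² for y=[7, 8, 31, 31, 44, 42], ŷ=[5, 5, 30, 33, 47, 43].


ȳ = 27.1667
SS_res = Σ(y-ŷ)² = 28
SS_tot = Σ(y-ȳ)² = 1306.83
R² = 1 - SS_res/SS_tot = 1 - 0.0214 = 0.9786

0.9786


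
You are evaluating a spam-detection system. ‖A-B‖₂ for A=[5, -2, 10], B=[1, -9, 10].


d = √((5-1)² + (-2+ 9)² + (10-10)²)
  = √(16 + 49 + 0)
  = √65 = 8.0623

8.0623


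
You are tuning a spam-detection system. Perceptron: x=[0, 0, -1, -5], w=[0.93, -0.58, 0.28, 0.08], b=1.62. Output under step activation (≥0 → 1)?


z = (0)·(0.93) + (0)·(-0.58) + (-1)·(0.28) + (-5)·(0.08) + 1.62
  = 0.94
step(z) = 1 (z≥0)

1


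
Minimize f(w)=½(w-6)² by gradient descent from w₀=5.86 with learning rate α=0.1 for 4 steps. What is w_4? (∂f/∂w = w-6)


step 1: grad = 5.86-6 = -0.14; w = 5.86 - 0.1·(-0.14) = 5.874
step 2: grad = 5.874-6 = -0.126; w = 5.874 - 0.1·(-0.126) = 5.8866
step 3: grad = 5.8866-6 = -0.1134; w = 5.8866 - 0.1·(-0.1134) = 5.89794
step 4: grad = 5.89794-6 = -0.10206; w = 5.89794 - 0.1·(-0.10206) = 5.908146

5.908146


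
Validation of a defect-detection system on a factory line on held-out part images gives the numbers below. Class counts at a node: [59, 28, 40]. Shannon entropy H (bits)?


Probabilities: [59/127, 28/127, 40/127] ≈ [0.4646, 0.2205, 0.315]
H = -((59/127)·log₂(59/127) + (28/127)·log₂(28/127) + (40/127)·log₂(40/127))
  = 1.5197 bits

1.5197 bits


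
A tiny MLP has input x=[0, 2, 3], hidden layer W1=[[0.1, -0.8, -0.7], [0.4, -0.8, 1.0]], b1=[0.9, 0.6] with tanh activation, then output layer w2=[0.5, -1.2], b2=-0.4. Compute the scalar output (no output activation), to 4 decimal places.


z1[0] = (0.1)·(0) + (-0.8)·(2) + (-0.7)·(3) + 0.9 = -2.8
z1[1] = (0.4)·(0) + (-0.8)·(2) + (1.0)·(3) + 0.6 = 2.0
h = tanh(z1) = [-0.9926, 0.964]
output = (0.5)·(-0.9926) + (-1.2)·(0.964) - 0.4 = -2.0531

-2.0531


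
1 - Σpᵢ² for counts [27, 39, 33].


Probabilities: [27/99, 39/99, 33/99] ≈ [0.2727, 0.3939, 0.3333]
Σpᵢ² = (729 + 1521 + 1089)/99² = 3339/9801
Gini = 1 - Σpᵢ² = 1 - 3339/9801 = 0.6593

0.6593


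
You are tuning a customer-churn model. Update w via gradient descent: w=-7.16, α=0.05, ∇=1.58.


w_new = w - α·∇
= -7.16 - 0.05·1.58
= -7.16 - 0.079
= -7.239

-7.239


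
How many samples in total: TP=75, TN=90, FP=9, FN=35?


Total = TP + TN + FP + FN
= 75 + 90 + 9 + 35
= 209
(Predicted positive: 84, predicted negative: 125)

209


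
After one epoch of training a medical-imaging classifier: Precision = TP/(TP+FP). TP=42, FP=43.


Precision = TP/(TP+FP)
= 42/(42+43)
= 42/85 = 49.41%

49.41%


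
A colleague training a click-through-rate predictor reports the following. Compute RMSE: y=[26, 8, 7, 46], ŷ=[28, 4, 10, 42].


MSE = 45/4 = 11.25
RMSE = √(45/4) = 3.3541

3.3541


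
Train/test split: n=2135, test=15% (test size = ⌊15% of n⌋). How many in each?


Test = ⌊2135·15/100⌋ = 320
Train = 2135 - 320 = 1815

Train: 1815, Test: 320


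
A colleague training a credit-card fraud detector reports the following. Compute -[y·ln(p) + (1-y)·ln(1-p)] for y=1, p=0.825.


BCE = -[y·ln(p) + (1-y)·ln(1-p)]
= -1·ln(0.825) - 0
= -ln(0.825) = 0.1924

0.1924


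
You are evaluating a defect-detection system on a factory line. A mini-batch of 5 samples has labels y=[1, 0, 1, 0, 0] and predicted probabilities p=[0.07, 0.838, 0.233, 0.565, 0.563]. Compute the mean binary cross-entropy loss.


L[0] = -ln(0.07) = 2.6593
L[1] = -ln(1-0.838) = -ln(0.162) = 1.8202
L[2] = -ln(0.233) = 1.4567
L[3] = -ln(1-0.565) = -ln(0.435) = 0.8324
L[4] = -ln(1-0.563) = -ln(0.437) = 0.8278
mean = (2.6593 + 1.8202 + 1.4567 + 0.8324 + 0.8278)/5 = 1.5193

1.5193


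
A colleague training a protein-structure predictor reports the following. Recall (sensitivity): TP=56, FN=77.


Recall = TP/(TP+FN)
= 56/(56+77)
= 56/133 = 42.11%

42.11%


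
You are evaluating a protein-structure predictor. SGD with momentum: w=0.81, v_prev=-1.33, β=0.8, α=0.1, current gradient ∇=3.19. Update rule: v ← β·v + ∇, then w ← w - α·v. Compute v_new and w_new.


v_new = 0.8·-1.33 + 3.19 = -1.064 + 3.19 = 2.126
w_new = 0.81 - 0.1·2.126 = 0.81 - 0.2126 = 0.5974

v_new=2.126, w_new=0.5974


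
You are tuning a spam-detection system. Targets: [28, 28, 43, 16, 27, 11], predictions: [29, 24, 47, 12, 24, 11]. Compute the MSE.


Squared errors: (28-29)²=1, (28-24)²=16, (43-47)²=16, (16-12)²=16, (27-24)²=9, (11-11)²=0
Sum = 58
MSE = 58/6 = 29/3

29/3


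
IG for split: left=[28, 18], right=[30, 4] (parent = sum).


Parent = [58, 22], H_parent = 0.8485
H_left = 0.9656 (n=46), H_right = 0.5226 (n=34)
H_children = (46/80)·0.9656 + (34/80)·0.5226 = 0.7773
IG = 0.8485 - 0.7773 = 0.0712

0.0712


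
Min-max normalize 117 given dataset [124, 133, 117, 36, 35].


min=35, max=133
(117-35)/(133-35) = 82/98 = 0.8367

0.8367


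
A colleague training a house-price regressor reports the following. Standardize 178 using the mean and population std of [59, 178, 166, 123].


μ = 131.5, σ = 46.5859
z = (178 - 131.5)/46.5859 = 0.9982

0.9982


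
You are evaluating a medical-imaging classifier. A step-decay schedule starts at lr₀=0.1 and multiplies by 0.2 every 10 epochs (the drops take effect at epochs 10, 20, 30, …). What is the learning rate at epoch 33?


n_drops = ⌊33/10⌋ = 3
lr = 0.1·0.2^3 = 0.1·0.008 = 0.0008

0.0008


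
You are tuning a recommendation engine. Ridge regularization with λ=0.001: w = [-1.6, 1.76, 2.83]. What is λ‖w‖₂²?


‖w‖₂² = (-1.6)² + (1.76)² + (2.83)²
     = 2.56 + 3.0976 + 8.0089
     = 13.6665
λ·‖w‖₂² = 0.001·13.6665 = 0.013666

0.013666


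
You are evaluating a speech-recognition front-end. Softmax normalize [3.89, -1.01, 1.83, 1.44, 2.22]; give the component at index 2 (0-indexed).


Exponentials: e^3.89=48.9109, e^-1.01=0.3642, e^1.83=6.2339, e^1.44=4.2207, e^2.22=9.2073
Sum = 68.937
Softmax = [0.7095, 0.0053, 0.0904, 0.0612, 0.1336]
p[2] = 6.2339/68.937 = 0.0904

0.0904


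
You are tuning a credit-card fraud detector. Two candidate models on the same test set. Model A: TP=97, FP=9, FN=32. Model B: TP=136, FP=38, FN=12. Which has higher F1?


Model A: P=97/106=0.9151, R=97/129=0.7519, F1=2PR/(P+R)=2TP/(2TP+FP+FN)=194/235=0.8255
Model B: P=136/174=0.7816, R=136/148=0.9189, F1=2PR/(P+R)=2TP/(2TP+FP+FN)=272/322=0.8447
0.8255 < 0.8447 → Model B

Model B


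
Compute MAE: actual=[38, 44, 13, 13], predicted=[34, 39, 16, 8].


Absolute errors: |38-34|=4, |44-39|=5, |13-16|=3, |13-8|=5
Sum = 17
MAE = 17/4 = 17/4

17/4


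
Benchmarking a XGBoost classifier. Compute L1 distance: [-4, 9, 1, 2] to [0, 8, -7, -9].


d = |-4-0| + |9-8| + |1+ 7| + |2+ 9|
  = 4 + 1 + 8 + 11
  = 24

24


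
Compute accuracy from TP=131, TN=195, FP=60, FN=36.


Accuracy = (TP+TN)/(TP+TN+FP+FN)
= (131+195)/(422)
= 326/422 = 77.25%

77.25%


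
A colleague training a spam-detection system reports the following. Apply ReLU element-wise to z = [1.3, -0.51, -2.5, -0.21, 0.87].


ReLU(1.3) = max(0, 1.3) = 1.3
ReLU(-0.51) = max(0, -0.51) = 0.0
ReLU(-2.5) = max(0, -2.5) = 0.0
ReLU(-0.21) = max(0, -0.21) = 0.0
ReLU(0.87) = max(0, 0.87) = 0.87
result = [1.3, 0.0, 0.0, 0.0, 0.87]

[1.3, 0.0, 0.0, 0.0, 0.87]


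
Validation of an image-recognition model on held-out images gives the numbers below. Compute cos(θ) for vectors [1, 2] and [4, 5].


A·B = 1·4 + 2·5 = 14
‖A‖ = √5 = 2.2361, ‖B‖ = √41 = 6.4031
cos = 14/(√5·√41) = 14/√205 = 0.9778

0.9778


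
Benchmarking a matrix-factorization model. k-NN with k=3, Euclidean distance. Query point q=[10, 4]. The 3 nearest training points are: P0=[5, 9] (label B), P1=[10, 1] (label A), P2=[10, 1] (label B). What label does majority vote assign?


d(q,P0) = 7.0711  (label B)
d(q,P1) = 3.0  (label A)
d(q,P2) = 3.0  (label B)
Votes: A=1, B=2
Majority → B

B


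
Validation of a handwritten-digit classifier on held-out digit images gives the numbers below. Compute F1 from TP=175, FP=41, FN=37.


Precision = 175/216 = 0.8102
Recall = 175/212 = 0.8255
F1 = 2·P·R/(P+R) = 2·TP/(2·TP+FP+FN) = 350/(350+41+37) = 350/428 = 0.8178

0.8178


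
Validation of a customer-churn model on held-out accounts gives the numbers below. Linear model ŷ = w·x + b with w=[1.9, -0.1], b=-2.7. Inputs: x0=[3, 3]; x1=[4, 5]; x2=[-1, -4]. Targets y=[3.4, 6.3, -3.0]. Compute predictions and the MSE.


ŷ0 = (1.9)·(3) + (-0.1)·(3) - 2.7 = 2.7
ŷ1 = (1.9)·(4) + (-0.1)·(5) - 2.7 = 4.4
ŷ2 = (1.9)·(-1) + (-0.1)·(-4) - 2.7 = -4.2
errors² = [0.49, 3.61, 1.44]
MSE = 5.5400/3 = 1.8467

1.8467


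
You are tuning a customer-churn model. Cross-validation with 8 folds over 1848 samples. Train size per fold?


Fold size = 1848/8 = 231
Training per fold = 1848 - 231 = 1617

1617


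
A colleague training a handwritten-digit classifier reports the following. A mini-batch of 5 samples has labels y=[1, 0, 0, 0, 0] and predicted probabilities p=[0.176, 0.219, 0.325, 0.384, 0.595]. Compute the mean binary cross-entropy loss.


L[0] = -ln(0.176) = 1.7373
L[1] = -ln(1-0.219) = -ln(0.781) = 0.2472
L[2] = -ln(1-0.325) = -ln(0.675) = 0.393
L[3] = -ln(1-0.384) = -ln(0.616) = 0.4845
L[4] = -ln(1-0.595) = -ln(0.405) = 0.9039
mean = (1.7373 + 0.2472 + 0.393 + 0.4845 + 0.9039)/5 = 0.7532

0.7532


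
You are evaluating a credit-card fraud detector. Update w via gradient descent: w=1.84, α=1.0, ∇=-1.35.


w_new = w - α·∇
= 1.84 - 1.0·-1.35
= 1.84 + 1.35
= 3.19

3.19


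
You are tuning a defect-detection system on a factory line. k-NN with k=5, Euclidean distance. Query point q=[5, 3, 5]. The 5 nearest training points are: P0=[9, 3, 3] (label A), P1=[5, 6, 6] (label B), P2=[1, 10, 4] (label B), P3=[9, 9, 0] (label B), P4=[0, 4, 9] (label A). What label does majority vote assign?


d(q,P0) = 4.4721  (label A)
d(q,P1) = 3.1623  (label B)
d(q,P2) = 8.124  (label B)
d(q,P3) = 8.775  (label B)
d(q,P4) = 6.4807  (label A)
Votes: A=2, B=3
Majority → B

B


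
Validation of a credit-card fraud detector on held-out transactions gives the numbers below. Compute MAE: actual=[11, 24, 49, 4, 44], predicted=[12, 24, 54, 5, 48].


Absolute errors: |11-12|=1, |24-24|=0, |49-54|=5, |4-5|=1, |44-48|=4
Sum = 11
MAE = 11/5 = 11/5

11/5


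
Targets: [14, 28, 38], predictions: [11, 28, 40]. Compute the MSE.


Squared errors: (14-11)²=9, (28-28)²=0, (38-40)²=4
Sum = 13
MSE = 13/3 = 13/3

13/3


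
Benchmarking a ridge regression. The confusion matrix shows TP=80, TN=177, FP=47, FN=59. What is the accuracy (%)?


Accuracy = (TP+TN)/(TP+TN+FP+FN)
= (80+177)/(363)
= 257/363 = 70.8%

70.8%


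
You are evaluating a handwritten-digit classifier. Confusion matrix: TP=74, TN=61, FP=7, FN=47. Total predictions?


Total = TP + TN + FP + FN
= 74 + 61 + 7 + 47
= 189
(Predicted positive: 81, predicted negative: 108)

189


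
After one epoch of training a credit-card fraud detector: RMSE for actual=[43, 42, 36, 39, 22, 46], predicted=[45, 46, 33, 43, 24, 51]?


MSE = 74/6 = 12.3333
RMSE = √(74/6) = 3.5119

3.5119


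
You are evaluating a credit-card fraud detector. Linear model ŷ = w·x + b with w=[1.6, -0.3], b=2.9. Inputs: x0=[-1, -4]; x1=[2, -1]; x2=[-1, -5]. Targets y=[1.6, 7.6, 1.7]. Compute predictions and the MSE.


ŷ0 = (1.6)·(-1) + (-0.3)·(-4) + 2.9 = 2.5
ŷ1 = (1.6)·(2) + (-0.3)·(-1) + 2.9 = 6.4
ŷ2 = (1.6)·(-1) + (-0.3)·(-5) + 2.9 = 2.8
errors² = [0.81, 1.44, 1.21]
MSE = 3.4600/3 = 1.1533

1.1533


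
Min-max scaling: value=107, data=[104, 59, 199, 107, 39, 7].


min=7, max=199
(107-7)/(199-7) = 100/192 = 0.5208

0.5208


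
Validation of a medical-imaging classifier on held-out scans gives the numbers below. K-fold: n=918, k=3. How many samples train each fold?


Fold size = 918/3 = 306
Training per fold = 918 - 306 = 612

612


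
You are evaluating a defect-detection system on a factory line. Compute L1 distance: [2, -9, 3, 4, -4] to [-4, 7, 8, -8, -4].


d = |2+ 4| + |-9-7| + |3-8| + |4+ 8| + |-4+ 4|
  = 6 + 16 + 5 + 12 + 0
  = 39

39


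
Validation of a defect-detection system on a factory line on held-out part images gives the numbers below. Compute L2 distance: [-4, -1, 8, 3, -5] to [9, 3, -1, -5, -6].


d = √((-4-9)² + (-1-3)² + (8+ 1)² + (3+ 5)² + (-5+ 6)²)
  = √(169 + 16 + 81 + 64 + 1)
  = √331 = 18.1934

18.1934


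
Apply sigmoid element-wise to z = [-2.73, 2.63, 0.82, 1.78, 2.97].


σ(-2.73) = 1/(1+e^2.73) = 0.0612
σ(2.63) = 1/(1+e^-2.63) = 0.9328
σ(0.82) = 1/(1+e^-0.82) = 0.6942
σ(1.78) = 1/(1+e^-1.78) = 0.8557
σ(2.97) = 1/(1+e^-2.97) = 0.9512
result = [0.0612, 0.9328, 0.6942, 0.8557, 0.9512]

[0.0612, 0.9328, 0.6942, 0.8557, 0.9512]


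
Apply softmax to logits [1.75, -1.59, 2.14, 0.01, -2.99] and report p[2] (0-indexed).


Exponentials: e^1.75=5.7546, e^-1.59=0.2039, e^2.14=8.4994, e^0.01=1.0101, e^-2.99=0.0503
Sum = 15.5183
Softmax = [0.3708, 0.0131, 0.5477, 0.0651, 0.0032]
p[2] = 8.4994/15.5183 = 0.5477

0.5477


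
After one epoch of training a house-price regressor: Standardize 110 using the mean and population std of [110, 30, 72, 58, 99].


μ = 73.8, σ = 28.6943
z = (110 - 73.8)/28.6943 = 1.2616

1.2616


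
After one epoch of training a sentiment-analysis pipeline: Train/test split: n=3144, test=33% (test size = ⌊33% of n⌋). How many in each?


Test = ⌊3144·33/100⌋ = 1037
Train = 3144 - 1037 = 2107

Train: 2107, Test: 1037


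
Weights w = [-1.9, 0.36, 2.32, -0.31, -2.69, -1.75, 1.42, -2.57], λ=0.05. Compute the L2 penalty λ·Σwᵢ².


‖w‖₂² = (-1.9)² + (0.36)² + (2.32)² + (-0.31)² + (-2.69)² + (-1.75)² + (1.42)² + (-2.57)²
     = 3.61 + 0.1296 + 5.3824 + 0.0961 + 7.2361 + 3.0625 + 2.0164 + 6.6049
     = 28.138
λ·‖w‖₂² = 0.05·28.138 = 1.4069

1.4069


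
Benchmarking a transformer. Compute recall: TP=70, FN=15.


Recall = TP/(TP+FN)
= 70/(70+15)
= 70/85 = 82.35%

82.35%


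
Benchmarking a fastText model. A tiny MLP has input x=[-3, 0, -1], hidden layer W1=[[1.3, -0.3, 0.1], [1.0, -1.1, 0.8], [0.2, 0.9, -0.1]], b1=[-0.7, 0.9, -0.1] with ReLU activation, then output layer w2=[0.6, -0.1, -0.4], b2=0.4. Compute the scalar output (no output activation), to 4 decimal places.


z1[0] = (1.3)·(-3) + (-0.3)·(0) + (0.1)·(-1) - 0.7 = -4.7
z1[1] = (1.0)·(-3) + (-1.1)·(0) + (0.8)·(-1) + 0.9 = -2.9
z1[2] = (0.2)·(-3) + (0.9)·(0) + (-0.1)·(-1) - 0.1 = -0.6
h = ReLU(z1) = [0.0, 0.0, 0.0]
output = (0.6)·(0.0) + (-0.1)·(0.0) + (-0.4)·(0.0) + 0.4 = 0.4

0.4


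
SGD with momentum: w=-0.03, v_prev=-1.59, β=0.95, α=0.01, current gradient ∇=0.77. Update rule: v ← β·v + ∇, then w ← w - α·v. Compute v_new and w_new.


v_new = 0.95·-1.59 + 0.77 = -1.5105 + 0.77 = -0.7405
w_new = -0.03 - 0.01·-0.7405 = -0.03 + 0.007405 = -0.022595

v_new=-0.7405, w_new=-0.022595


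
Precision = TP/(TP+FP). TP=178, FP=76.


Precision = TP/(TP+FP)
= 178/(178+76)
= 178/254 = 70.08%

70.08%


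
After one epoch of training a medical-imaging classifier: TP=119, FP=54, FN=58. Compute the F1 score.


Precision = 119/173 = 0.6879
Recall = 119/177 = 0.6723
F1 = 2·P·R/(P+R) = 2·TP/(2·TP+FP+FN) = 238/(238+54+58) = 238/350 = 0.68

0.68


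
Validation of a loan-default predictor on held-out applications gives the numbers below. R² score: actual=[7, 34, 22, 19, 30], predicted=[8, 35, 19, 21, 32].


ȳ = 22.4
SS_res = Σ(y-ŷ)² = 19
SS_tot = Σ(y-ȳ)² = 441.2
R² = 1 - SS_res/SS_tot = 1 - 0.0431 = 0.9569

0.9569


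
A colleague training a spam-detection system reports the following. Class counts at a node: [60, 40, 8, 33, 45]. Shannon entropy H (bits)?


Probabilities: [60/186, 40/186, 8/186, 33/186, 45/186] ≈ [0.3226, 0.2151, 0.043, 0.1774, 0.2419]
H = -((60/186)·log₂(60/186) + (40/186)·log₂(40/186) + (8/186)·log₂(8/186) + (33/186)·log₂(33/186) + (45/186)·log₂(45/186))
  = 2.1365 bits

2.1365 bits


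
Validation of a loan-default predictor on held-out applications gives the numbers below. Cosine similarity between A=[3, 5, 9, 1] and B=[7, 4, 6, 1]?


A·B = 3·7 + 5·4 + 9·6 + 1·1 = 96
‖A‖ = √116 = 10.7703, ‖B‖ = √102 = 10.0995
cos = 96/(√116·√102) = 96/√11832 = 0.8826

0.8826


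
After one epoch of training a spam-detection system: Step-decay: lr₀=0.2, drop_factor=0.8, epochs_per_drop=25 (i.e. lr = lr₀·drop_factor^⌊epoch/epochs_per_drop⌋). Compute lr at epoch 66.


n_drops = ⌊66/25⌋ = 2
lr = 0.2·0.8^2 = 0.2·0.64 = 0.128

0.128


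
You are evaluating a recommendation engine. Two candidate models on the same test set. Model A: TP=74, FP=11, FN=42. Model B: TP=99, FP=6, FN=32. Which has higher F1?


Model A: P=74/85=0.8706, R=74/116=0.6379, F1=2PR/(P+R)=2TP/(2TP+FP+FN)=148/201=0.7363
Model B: P=99/105=0.9429, R=99/131=0.7557, F1=2PR/(P+R)=2TP/(2TP+FP+FN)=198/236=0.839
0.7363 < 0.839 → Model B

Model B


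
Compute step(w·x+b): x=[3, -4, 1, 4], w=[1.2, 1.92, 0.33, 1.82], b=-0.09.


z = (3)·(1.2) + (-4)·(1.92) + (1)·(0.33) + (4)·(1.82) - 0.09
  = 3.44
step(z) = 1 (z≥0)

1


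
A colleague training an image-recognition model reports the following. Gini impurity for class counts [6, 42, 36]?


Probabilities: [6/84, 42/84, 36/84] ≈ [0.0714, 0.5, 0.4286]
Σpᵢ² = (36 + 1764 + 1296)/84² = 3096/7056
Gini = 1 - Σpᵢ² = 1 - 3096/7056 = 0.5612

0.5612


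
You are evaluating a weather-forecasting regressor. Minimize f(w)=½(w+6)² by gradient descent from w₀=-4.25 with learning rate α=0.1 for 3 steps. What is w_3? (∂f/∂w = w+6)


step 1: grad = -4.25+6 = 1.75; w = -4.25 - 0.1·(1.75) = -4.425
step 2: grad = -4.425+6 = 1.575; w = -4.425 - 0.1·(1.575) = -4.5825
step 3: grad = -4.5825+6 = 1.4175; w = -4.5825 - 0.1·(1.4175) = -4.72425

-4.72425


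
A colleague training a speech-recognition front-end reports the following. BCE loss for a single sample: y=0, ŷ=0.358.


BCE = -[y·ln(p) + (1-y)·ln(1-p)]
= -0 - 1·ln(1-0.358)
= -ln(0.642) = 0.4432

0.4432


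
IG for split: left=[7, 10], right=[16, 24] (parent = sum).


Parent = [23, 34], H_parent = 0.973
H_left = 0.9774 (n=17), H_right = 0.971 (n=40)
H_children = (17/57)·0.9774 + (40/57)·0.971 = 0.9729
IG = 0.973 - 0.9729 = 0.0001

0.0001


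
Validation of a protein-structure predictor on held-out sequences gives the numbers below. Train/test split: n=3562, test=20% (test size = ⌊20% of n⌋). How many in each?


Test = ⌊3562·20/100⌋ = 712
Train = 3562 - 712 = 2850

Train: 2850, Test: 712


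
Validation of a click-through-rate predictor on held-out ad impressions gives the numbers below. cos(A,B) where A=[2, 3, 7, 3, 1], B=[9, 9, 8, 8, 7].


A·B = 2·9 + 3·9 + 7·8 + 3·8 + 1·7 = 132
‖A‖ = √72 = 8.4853, ‖B‖ = √339 = 18.412
cos = 132/(√72·√339) = 132/√24408 = 0.8449

0.8449


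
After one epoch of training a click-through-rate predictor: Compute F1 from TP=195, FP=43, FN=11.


Precision = 195/238 = 0.8193
Recall = 195/206 = 0.9466
F1 = 2·P·R/(P+R) = 2·TP/(2·TP+FP+FN) = 390/(390+43+11) = 390/444 = 0.8784

0.8784


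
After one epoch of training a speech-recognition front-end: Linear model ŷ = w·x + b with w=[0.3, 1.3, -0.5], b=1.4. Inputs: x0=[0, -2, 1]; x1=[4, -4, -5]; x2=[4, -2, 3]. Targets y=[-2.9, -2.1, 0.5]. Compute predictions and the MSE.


ŷ0 = (0.3)·(0) + (1.3)·(-2) + (-0.5)·(1) + 1.4 = -1.7
ŷ1 = (0.3)·(4) + (1.3)·(-4) + (-0.5)·(-5) + 1.4 = -0.1
ŷ2 = (0.3)·(4) + (1.3)·(-2) + (-0.5)·(3) + 1.4 = -1.5
errors² = [1.44, 4.0, 4.0]
MSE = 9.4400/3 = 3.1467

3.1467


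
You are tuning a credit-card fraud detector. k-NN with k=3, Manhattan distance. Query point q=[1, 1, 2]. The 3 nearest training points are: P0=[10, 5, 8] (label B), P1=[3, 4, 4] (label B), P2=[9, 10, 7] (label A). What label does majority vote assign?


d(q,P0) = 19  (label B)
d(q,P1) = 7  (label B)
d(q,P2) = 22  (label A)
Votes: A=1, B=2
Majority → B

B


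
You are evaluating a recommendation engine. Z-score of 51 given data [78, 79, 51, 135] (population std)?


μ = 85.75, σ = 30.5727
z = (51 - 85.75)/30.5727 = -1.1366

-1.1366


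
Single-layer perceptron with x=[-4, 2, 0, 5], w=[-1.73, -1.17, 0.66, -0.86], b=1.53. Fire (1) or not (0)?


z = (-4)·(-1.73) + (2)·(-1.17) + (0)·(0.66) + (5)·(-0.86) + 1.53
  = 1.81
step(z) = 1 (z≥0)

1


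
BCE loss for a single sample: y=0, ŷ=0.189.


BCE = -[y·ln(p) + (1-y)·ln(1-p)]
= -0 - 1·ln(1-0.189)
= -ln(0.811) = 0.2095

0.2095


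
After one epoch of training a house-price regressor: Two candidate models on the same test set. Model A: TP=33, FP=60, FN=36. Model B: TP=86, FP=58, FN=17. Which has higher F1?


Model A: P=33/93=0.3548, R=33/69=0.4783, F1=2PR/(P+R)=2TP/(2TP+FP+FN)=66/162=0.4074
Model B: P=86/144=0.5972, R=86/103=0.835, F1=2PR/(P+R)=2TP/(2TP+FP+FN)=172/247=0.6964
0.4074 < 0.6964 → Model B

Model B


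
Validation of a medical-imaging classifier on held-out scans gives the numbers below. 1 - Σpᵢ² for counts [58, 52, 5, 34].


Probabilities: [58/149, 52/149, 5/149, 34/149] ≈ [0.3893, 0.349, 0.0336, 0.2282]
Σpᵢ² = (3364 + 2704 + 25 + 1156)/149² = 7249/22201
Gini = 1 - Σpᵢ² = 1 - 7249/22201 = 0.6735

0.6735


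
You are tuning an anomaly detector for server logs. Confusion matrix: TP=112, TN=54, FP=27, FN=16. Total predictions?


Total = TP + TN + FP + FN
= 112 + 54 + 27 + 16
= 209
(Predicted positive: 139, predicted negative: 70)

209


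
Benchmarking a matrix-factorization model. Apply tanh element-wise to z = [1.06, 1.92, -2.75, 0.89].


tanh(1.06) = 0.7857
tanh(1.92) = 0.9579
tanh(-2.75) = -0.9919
tanh(0.89) = 0.7114
result = [0.7857, 0.9579, -0.9919, 0.7114]

[0.7857, 0.9579, -0.9919, 0.7114]


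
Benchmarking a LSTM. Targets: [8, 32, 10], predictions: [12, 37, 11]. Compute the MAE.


Absolute errors: |8-12|=4, |32-37|=5, |10-11|=1
Sum = 10
MAE = 10/3 = 10/3

10/3


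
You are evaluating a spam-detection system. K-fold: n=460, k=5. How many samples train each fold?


Fold size = 460/5 = 92
Training per fold = 460 - 92 = 368

368


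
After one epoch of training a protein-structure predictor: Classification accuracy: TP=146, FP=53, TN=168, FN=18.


Accuracy = (TP+TN)/(TP+TN+FP+FN)
= (146+168)/(385)
= 314/385 = 81.56%

81.56%


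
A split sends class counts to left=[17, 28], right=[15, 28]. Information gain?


Parent = [32, 56], H_parent = 0.9457
H_left = 0.9565 (n=45), H_right = 0.933 (n=43)
H_children = (45/88)·0.9565 + (43/88)·0.933 = 0.945
IG = 0.9457 - 0.945 = 0.0007

0.0007


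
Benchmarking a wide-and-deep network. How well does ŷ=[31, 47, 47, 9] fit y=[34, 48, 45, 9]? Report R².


ȳ = 34
SS_res = Σ(y-ŷ)² = 14
SS_tot = Σ(y-ȳ)² = 942
R² = 1 - SS_res/SS_tot = 1 - 0.0149 = 0.9851

0.9851


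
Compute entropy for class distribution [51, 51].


Probabilities: [51/102, 51/102] ≈ [0.5, 0.5]
H = -((51/102)·log₂(51/102) + (51/102)·log₂(51/102))
  = 1.0 bits

1.0 bits


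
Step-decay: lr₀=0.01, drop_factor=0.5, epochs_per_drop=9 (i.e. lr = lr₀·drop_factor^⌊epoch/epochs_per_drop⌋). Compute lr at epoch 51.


n_drops = ⌊51/9⌋ = 5
lr = 0.01·0.5^5 = 0.01·0.03125 = 0.0003125

0.0003125


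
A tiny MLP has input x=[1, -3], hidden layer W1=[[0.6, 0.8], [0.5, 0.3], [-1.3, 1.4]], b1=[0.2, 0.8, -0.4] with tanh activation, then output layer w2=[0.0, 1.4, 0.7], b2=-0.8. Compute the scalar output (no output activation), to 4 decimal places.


z1[0] = (0.6)·(1) + (0.8)·(-3) + 0.2 = -1.6
z1[1] = (0.5)·(1) + (0.3)·(-3) + 0.8 = 0.4
z1[2] = (-1.3)·(1) + (1.4)·(-3) - 0.4 = -5.9
h = tanh(z1) = [-0.9217, 0.3799, -1.0]
output = (0.0)·(-0.9217) + (1.4)·(0.3799) + (0.7)·(-1.0) - 0.8 = -0.9681

-0.9681


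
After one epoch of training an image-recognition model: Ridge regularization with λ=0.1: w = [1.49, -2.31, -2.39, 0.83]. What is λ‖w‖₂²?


‖w‖₂² = (1.49)² + (-2.31)² + (-2.39)² + (0.83)²
     = 2.2201 + 5.3361 + 5.7121 + 0.6889
     = 13.9572
λ·‖w‖₂² = 0.1·13.9572 = 1.39572

1.39572


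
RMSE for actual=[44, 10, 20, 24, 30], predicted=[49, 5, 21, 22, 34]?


MSE = 71/5 = 14.2
RMSE = √(71/5) = 3.7683

3.7683


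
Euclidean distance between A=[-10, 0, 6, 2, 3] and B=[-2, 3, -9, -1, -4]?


d = √((-10+ 2)² + (0-3)² + (6+ 9)² + (2+ 1)² + (3+ 4)²)
  = √(64 + 9 + 225 + 9 + 49)
  = √356 = 18.868

18.868


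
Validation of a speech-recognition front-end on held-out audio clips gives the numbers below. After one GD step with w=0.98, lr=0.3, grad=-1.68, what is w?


w_new = w - α·∇
= 0.98 - 0.3·-1.68
= 0.98 + 0.504
= 1.484

1.484


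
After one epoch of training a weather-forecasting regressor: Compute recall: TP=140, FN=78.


Recall = TP/(TP+FN)
= 140/(140+78)
= 140/218 = 64.22%

64.22%


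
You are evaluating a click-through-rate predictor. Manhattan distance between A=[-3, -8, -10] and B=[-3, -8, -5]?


d = |-3+ 3| + |-8+ 8| + |-10+ 5|
  = 0 + 0 + 5
  = 5

5


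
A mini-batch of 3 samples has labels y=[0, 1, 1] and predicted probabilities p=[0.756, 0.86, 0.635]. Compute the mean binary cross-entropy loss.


L[0] = -ln(1-0.756) = -ln(0.244) = 1.4106
L[1] = -ln(0.86) = 0.1508
L[2] = -ln(0.635) = 0.4541
mean = (1.4106 + 0.1508 + 0.4541)/3 = 0.6718

0.6718


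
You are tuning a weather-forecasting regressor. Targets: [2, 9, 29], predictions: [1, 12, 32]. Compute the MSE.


Squared errors: (2-1)²=1, (9-12)²=9, (29-32)²=9
Sum = 19
MSE = 19/3 = 19/3

19/3


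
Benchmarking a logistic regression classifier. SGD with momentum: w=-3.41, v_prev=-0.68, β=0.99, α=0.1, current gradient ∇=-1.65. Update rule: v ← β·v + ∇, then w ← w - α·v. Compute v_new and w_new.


v_new = 0.99·-0.68 - 1.65 = -0.6732 - 1.65 = -2.3232
w_new = -3.41 - 0.1·-2.3232 = -3.41 + 0.23232 = -3.17768

v_new=-2.3232, w_new=-3.17768


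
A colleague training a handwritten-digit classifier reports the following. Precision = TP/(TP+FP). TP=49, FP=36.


Precision = TP/(TP+FP)
= 49/(49+36)
= 49/85 = 57.65%

57.65%


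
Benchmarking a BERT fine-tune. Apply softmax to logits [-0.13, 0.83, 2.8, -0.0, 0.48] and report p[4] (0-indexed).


Exponentials: e^-0.13=0.8781, e^0.83=2.2933, e^2.8=16.4446, e^-0.0=1, e^0.48=1.6161
Sum = 22.2321
Softmax = [0.0395, 0.1032, 0.7397, 0.045, 0.0727]
p[4] = 1.6161/22.2321 = 0.0727

0.0727


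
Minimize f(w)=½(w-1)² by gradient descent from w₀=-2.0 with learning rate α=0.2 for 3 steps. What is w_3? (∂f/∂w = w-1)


step 1: grad = -2-1 = -3; w = -2 - 0.2·(-3) = -1.4
step 2: grad = -1.4-1 = -2.4; w = -1.4 - 0.2·(-2.4) = -0.92
step 3: grad = -0.92-1 = -1.92; w = -0.92 - 0.2·(-1.92) = -0.536

-0.536


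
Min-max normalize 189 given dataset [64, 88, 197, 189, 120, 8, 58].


min=8, max=197
(189-8)/(197-8) = 181/189 = 0.9577

0.9577


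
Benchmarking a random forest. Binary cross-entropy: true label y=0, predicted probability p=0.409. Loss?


BCE = -[y·ln(p) + (1-y)·ln(1-p)]
= -0 - 1·ln(1-0.409)
= -ln(0.591) = 0.5259

0.5259


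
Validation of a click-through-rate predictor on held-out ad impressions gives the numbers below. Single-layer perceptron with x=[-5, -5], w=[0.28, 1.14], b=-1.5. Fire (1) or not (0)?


z = (-5)·(0.28) + (-5)·(1.14) - 1.5
  = -8.6
step(z) = 0 (z<0)

0


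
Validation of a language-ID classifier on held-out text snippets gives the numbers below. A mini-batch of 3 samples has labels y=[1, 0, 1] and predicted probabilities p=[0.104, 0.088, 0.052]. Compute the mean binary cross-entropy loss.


L[0] = -ln(0.104) = 2.2634
L[1] = -ln(1-0.088) = -ln(0.912) = 0.0921
L[2] = -ln(0.052) = 2.9565
mean = (2.2634 + 0.0921 + 2.9565)/3 = 1.7707

1.7707


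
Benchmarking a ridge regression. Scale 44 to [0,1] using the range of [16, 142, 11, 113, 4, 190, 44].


min=4, max=190
(44-4)/(190-4) = 40/186 = 0.2151

0.2151


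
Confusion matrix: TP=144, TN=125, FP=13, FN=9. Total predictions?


Total = TP + TN + FP + FN
= 144 + 125 + 13 + 9
= 291
(Predicted positive: 157, predicted negative: 134)

291


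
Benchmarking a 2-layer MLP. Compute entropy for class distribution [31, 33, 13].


Probabilities: [31/77, 33/77, 13/77] ≈ [0.4026, 0.4286, 0.1688]
H = -((31/77)·log₂(31/77) + (33/77)·log₂(33/77) + (13/77)·log₂(13/77))
  = 1.4856 bits

1.4856 bits


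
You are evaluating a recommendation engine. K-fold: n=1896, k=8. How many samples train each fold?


Fold size = 1896/8 = 237
Training per fold = 1896 - 237 = 1659

1659


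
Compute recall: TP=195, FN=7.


Recall = TP/(TP+FN)
= 195/(195+7)
= 195/202 = 96.53%

96.53%


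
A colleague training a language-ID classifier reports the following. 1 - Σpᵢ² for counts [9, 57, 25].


Probabilities: [9/91, 57/91, 25/91] ≈ [0.0989, 0.6264, 0.2747]
Σpᵢ² = (81 + 3249 + 625)/91² = 3955/8281
Gini = 1 - Σpᵢ² = 1 - 3955/8281 = 0.5224

0.5224


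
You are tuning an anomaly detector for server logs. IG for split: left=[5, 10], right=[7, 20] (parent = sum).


Parent = [12, 30], H_parent = 0.8631
H_left = 0.9183 (n=15), H_right = 0.8256 (n=27)
H_children = (15/42)·0.9183 + (27/42)·0.8256 = 0.8587
IG = 0.8631 - 0.8587 = 0.0044

0.0044


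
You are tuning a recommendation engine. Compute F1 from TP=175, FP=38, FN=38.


Precision = 175/213 = 0.8216
Recall = 175/213 = 0.8216
F1 = 2·P·R/(P+R) = 2·TP/(2·TP+FP+FN) = 350/(350+38+38) = 350/426 = 0.8216

0.8216


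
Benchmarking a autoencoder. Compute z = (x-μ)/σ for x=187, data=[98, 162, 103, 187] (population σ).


μ = 137.5, σ = 38.0821
z = (187 - 137.5)/38.0821 = 1.2998

1.2998


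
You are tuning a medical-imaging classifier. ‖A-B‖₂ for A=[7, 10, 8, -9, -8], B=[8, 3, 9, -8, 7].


d = √((7-8)² + (10-3)² + (8-9)² + (-9+ 8)² + (-8-7)²)
  = √(1 + 49 + 1 + 1 + 225)
  = √277 = 16.6433

16.6433


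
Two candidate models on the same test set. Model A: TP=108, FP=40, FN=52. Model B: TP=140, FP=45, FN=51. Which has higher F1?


Model A: P=108/148=0.7297, R=108/160=0.675, F1=2PR/(P+R)=2TP/(2TP+FP+FN)=216/308=0.7013
Model B: P=140/185=0.7568, R=140/191=0.733, F1=2PR/(P+R)=2TP/(2TP+FP+FN)=280/376=0.7447
0.7013 < 0.7447 → Model B

Model B


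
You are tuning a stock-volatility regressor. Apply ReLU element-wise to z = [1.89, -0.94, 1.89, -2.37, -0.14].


ReLU(1.89) = max(0, 1.89) = 1.89
ReLU(-0.94) = max(0, -0.94) = 0.0
ReLU(1.89) = max(0, 1.89) = 1.89
ReLU(-2.37) = max(0, -2.37) = 0.0
ReLU(-0.14) = max(0, -0.14) = 0.0
result = [1.89, 0.0, 1.89, 0.0, 0.0]

[1.89, 0.0, 1.89, 0.0, 0.0]


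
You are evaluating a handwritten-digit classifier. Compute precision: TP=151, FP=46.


Precision = TP/(TP+FP)
= 151/(151+46)
= 151/197 = 76.65%

76.65%


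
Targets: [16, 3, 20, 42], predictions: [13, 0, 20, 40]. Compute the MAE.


Absolute errors: |16-13|=3, |3-0|=3, |20-20|=0, |42-40|=2
Sum = 8
MAE = 8/4 = 2

2


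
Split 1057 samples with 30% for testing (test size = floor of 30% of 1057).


Test = ⌊1057·30/100⌋ = 317
Train = 1057 - 317 = 740

Train: 740, Test: 317


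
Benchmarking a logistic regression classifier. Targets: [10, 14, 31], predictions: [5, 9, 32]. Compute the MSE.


Squared errors: (10-5)²=25, (14-9)²=25, (31-32)²=1
Sum = 51
MSE = 51/3 = 17

17


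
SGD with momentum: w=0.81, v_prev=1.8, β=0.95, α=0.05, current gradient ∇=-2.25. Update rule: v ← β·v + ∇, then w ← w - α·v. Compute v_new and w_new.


v_new = 0.95·1.8 - 2.25 = 1.71 - 2.25 = -0.54
w_new = 0.81 - 0.05·-0.54 = 0.81 + 0.027 = 0.837

v_new=-0.54, w_new=0.837


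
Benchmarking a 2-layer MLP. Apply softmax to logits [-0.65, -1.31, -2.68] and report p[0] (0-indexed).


Exponentials: e^-0.65=0.522, e^-1.31=0.2698, e^-2.68=0.0686
Sum = 0.8604
Softmax = [0.6067, 0.3136, 0.0797]
p[0] = 0.522/0.8604 = 0.6067

0.6067


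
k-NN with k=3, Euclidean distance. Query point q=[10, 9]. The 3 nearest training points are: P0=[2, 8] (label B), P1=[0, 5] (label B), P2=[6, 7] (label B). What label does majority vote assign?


d(q,P0) = 8.0623  (label B)
d(q,P1) = 10.7703  (label B)
d(q,P2) = 4.4721  (label B)
Votes: A=0, B=3
Majority → B

B


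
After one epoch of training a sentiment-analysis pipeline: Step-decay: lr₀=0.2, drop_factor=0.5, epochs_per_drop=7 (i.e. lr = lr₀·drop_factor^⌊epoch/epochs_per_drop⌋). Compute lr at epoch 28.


n_drops = ⌊28/7⌋ = 4
lr = 0.2·0.5^4 = 0.2·0.0625 = 0.0125

0.0125


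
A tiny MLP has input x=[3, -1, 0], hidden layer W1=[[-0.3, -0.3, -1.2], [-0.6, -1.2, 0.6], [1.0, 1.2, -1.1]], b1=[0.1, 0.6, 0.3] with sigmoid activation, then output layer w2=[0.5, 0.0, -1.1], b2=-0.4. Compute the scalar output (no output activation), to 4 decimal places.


z1[0] = (-0.3)·(3) + (-0.3)·(-1) + (-1.2)·(0) + 0.1 = -0.5
z1[1] = (-0.6)·(3) + (-1.2)·(-1) + (0.6)·(0) + 0.6 = 0.0
z1[2] = (1.0)·(3) + (1.2)·(-1) + (-1.1)·(0) + 0.3 = 2.1
h = sigmoid(z1) = [0.3775, 0.5, 0.8909]
output = (0.5)·(0.3775) + (0.0)·(0.5) + (-1.1)·(0.8909) - 0.4 = -1.1912

-1.1912


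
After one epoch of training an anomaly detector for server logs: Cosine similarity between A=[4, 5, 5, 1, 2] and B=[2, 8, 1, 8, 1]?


A·B = 4·2 + 5·8 + 5·1 + 1·8 + 2·1 = 63
‖A‖ = √71 = 8.4261, ‖B‖ = √134 = 11.5758
cos = 63/(√71·√134) = 63/√9514 = 0.6459

0.6459


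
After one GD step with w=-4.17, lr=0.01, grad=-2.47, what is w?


w_new = w - α·∇
= -4.17 - 0.01·-2.47
= -4.17 + 0.0247
= -4.1453

-4.1453


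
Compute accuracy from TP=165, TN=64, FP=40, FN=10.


Accuracy = (TP+TN)/(TP+TN+FP+FN)
= (165+64)/(279)
= 229/279 = 82.08%

82.08%


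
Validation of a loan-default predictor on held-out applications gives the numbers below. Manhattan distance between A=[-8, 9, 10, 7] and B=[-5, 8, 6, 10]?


d = |-8+ 5| + |9-8| + |10-6| + |7-10|
  = 3 + 1 + 4 + 3
  = 11

11


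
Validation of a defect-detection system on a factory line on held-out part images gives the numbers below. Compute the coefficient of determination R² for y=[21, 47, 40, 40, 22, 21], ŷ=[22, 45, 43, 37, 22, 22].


ȳ = 31.8333
SS_res = Σ(y-ŷ)² = 24
SS_tot = Σ(y-ȳ)² = 694.83
R² = 1 - SS_res/SS_tot = 1 - 0.0345 = 0.9655

0.9655
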